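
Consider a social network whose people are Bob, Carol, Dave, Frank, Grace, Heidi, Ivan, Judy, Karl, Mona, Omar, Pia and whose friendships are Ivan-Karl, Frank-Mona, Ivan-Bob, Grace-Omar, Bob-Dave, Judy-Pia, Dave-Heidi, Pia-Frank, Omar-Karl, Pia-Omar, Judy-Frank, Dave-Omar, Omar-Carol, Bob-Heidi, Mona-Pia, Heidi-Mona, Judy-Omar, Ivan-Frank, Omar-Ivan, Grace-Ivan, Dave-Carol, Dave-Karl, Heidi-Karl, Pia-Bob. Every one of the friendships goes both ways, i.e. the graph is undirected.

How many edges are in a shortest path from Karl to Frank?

Distance 0: Karl.
Distance 1: Dave, Heidi, Ivan, Omar.
Distance 2: Bob, Carol, Frank, Grace, Judy, Mona, Pia — contains Frank.

2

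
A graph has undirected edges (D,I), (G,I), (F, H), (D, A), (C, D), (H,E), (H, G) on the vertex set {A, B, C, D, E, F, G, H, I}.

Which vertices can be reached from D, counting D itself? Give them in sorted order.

A, C, D, E, F, G, H, I

Start at D.
Its neighbours: A, C, I.
Then their neighbours: G.
Then next layer: H.
Then next layer: E, F.
Nothing further is reachable.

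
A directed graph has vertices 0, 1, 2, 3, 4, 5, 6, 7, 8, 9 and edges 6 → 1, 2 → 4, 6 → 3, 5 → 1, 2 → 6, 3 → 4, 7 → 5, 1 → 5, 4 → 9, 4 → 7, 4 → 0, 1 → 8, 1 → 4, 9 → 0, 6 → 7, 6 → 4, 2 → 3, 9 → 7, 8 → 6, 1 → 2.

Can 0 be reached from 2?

Yes

Explore from 2.
Distance 1: reach 3, 4, 6.
Distance 2: reach 0, 1, 7, 9.
Found 0.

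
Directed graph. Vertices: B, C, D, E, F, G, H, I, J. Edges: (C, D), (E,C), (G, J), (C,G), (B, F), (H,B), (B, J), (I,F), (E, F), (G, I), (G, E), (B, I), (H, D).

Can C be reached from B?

No

Explore from B.
Distance 1: reach F, I, J.
The search from B is exhausted; no directed path reaches C.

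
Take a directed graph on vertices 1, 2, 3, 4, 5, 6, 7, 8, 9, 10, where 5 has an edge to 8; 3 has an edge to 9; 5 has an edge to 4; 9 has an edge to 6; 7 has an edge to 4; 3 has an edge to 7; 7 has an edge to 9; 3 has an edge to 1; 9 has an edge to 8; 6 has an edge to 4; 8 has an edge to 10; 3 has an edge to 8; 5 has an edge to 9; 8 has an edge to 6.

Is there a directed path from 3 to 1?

Explore from 3.
Distance 1: reach 1, 7, 8, 9.
Found 1.

Yes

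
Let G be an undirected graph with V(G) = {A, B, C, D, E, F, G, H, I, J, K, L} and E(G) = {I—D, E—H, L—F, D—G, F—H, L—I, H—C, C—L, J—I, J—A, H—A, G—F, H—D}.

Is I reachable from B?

B has no edges, so nothing is reachable from it.

No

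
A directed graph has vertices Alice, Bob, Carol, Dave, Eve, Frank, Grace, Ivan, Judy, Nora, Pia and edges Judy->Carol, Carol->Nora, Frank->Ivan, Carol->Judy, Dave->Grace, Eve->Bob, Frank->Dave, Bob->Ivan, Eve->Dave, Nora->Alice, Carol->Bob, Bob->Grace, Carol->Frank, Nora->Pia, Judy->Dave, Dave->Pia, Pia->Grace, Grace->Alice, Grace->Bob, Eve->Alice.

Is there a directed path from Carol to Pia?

Yes

Explore from Carol.
Distance 1: reach Bob, Frank, Judy, Nora.
Distance 2: reach Alice, Dave, Grace, Ivan, Pia.
Found Pia.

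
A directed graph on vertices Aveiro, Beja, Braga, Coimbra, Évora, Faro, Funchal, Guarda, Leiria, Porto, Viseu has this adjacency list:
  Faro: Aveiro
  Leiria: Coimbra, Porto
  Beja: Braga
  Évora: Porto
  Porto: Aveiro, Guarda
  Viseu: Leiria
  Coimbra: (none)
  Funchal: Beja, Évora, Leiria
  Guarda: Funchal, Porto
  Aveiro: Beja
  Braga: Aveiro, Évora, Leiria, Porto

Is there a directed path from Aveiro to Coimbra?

Explore from Aveiro.
Distance 1: reach Beja.
Distance 2: reach Braga.
Distance 3: reach Évora, Leiria, Porto.
Distance 4: reach Coimbra, Guarda.
Found Coimbra.

Yes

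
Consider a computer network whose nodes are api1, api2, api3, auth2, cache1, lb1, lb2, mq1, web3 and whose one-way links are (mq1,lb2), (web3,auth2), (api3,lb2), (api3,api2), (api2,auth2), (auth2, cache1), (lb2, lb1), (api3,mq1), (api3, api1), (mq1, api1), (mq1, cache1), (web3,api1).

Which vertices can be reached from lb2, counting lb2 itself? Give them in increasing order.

Start at lb2.
Its neighbours: lb1.
Nothing further is reachable.

lb1, lb2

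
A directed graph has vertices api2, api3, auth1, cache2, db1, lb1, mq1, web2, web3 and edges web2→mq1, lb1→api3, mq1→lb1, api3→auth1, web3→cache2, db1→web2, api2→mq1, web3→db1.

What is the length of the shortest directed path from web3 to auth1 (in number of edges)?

6

Distance 0: web3.
Distance 1: cache2, db1.
Distance 2: web2.
Distance 3: mq1.
Distance 4: lb1.
Distance 5: api3.
Distance 6: auth1 — contains auth1.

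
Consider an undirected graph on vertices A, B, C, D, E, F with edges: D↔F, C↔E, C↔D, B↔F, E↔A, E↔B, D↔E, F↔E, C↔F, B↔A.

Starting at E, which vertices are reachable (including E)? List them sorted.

A, B, C, D, E, F

Start at E.
Its neighbours: A, B, C, D, F.
Every vertex is now reached.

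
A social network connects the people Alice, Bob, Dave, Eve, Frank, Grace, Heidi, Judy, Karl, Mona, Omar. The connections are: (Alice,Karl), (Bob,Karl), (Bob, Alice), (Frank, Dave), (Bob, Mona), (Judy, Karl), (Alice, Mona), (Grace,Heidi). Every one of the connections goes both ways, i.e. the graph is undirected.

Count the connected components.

5

From Alice: component {Alice, Bob, Judy, Karl, Mona}.
From Dave: component {Dave, Frank}.
From Eve: component {Eve}.
From Grace: component {Grace, Heidi}.
From Omar: component {Omar}.
That's 5 components.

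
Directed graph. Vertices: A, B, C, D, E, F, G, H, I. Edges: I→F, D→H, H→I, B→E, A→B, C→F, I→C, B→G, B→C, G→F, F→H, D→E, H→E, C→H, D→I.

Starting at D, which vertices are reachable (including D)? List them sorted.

Start at D.
Its neighbours: E, H, I.
Then their neighbours: C, F.
Nothing further is reachable.

C, D, E, F, H, I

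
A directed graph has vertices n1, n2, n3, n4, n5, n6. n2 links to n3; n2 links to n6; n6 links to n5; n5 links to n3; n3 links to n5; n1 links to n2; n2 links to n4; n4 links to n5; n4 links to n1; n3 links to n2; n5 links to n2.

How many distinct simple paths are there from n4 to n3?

n4→n1→n2→n3
n4→n1→n2→n6→n5→n3
n4→n5→n2→n3
n4→n5→n3

4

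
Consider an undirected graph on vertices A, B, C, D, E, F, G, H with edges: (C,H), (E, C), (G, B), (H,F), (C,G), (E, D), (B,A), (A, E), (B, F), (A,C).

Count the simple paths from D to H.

7

D–E–A–B–F–H
D–E–A–B–G–C–H
D–E–A–C–G–B–F–H
D–E–A–C–H
D–E–C–A–B–F–H
D–E–C–G–B–F–H
D–E–C–H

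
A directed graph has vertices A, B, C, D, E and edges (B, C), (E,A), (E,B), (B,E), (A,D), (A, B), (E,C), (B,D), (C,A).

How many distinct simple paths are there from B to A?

3

B→C→A
B→E→A
B→E→C→A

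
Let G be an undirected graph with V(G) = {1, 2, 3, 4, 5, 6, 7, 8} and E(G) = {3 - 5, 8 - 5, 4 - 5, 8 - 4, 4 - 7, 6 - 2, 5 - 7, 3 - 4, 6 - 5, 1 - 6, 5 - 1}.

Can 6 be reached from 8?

Explore from 8.
Distance 1: reach 4, 5.
Distance 2: reach 1, 3, 6, 7.
Found 6.

Yes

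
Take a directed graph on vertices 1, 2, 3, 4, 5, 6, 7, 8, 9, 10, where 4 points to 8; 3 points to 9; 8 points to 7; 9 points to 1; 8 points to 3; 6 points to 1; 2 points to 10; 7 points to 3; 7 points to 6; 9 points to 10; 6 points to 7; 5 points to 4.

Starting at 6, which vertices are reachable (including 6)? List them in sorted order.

1, 3, 6, 7, 9, 10

Start at 6.
Its neighbours: 1, 7.
Then their neighbours: 3.
Then next layer: 9.
Then next layer: 10.
Nothing further is reachable.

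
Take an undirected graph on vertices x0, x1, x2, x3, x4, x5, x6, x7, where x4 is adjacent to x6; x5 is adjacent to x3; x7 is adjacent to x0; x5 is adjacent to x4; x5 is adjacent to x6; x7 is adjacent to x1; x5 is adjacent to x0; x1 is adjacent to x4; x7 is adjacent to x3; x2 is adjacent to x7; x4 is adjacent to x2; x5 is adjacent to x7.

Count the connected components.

From x0: component {x0, x1, x2, x3, x4, x5, x6, x7}.
That's 1 component.

1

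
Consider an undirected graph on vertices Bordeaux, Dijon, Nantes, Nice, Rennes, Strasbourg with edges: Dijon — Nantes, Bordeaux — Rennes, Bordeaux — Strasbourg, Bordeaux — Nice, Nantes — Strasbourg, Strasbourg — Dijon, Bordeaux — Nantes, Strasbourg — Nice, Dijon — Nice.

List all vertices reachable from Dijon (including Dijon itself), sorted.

Bordeaux, Dijon, Nantes, Nice, Rennes, Strasbourg

Start at Dijon.
Its neighbours: Nantes, Nice, Strasbourg.
Then their neighbours: Bordeaux.
Then next layer: Rennes.
Every vertex is now reached.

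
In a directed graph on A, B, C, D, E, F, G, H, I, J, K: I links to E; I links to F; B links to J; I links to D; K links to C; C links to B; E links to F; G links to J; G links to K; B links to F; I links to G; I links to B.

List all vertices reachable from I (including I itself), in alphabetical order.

Start at I.
Its neighbours: B, D, E, F, G.
Then their neighbours: J, K.
Then next layer: C.
Nothing further is reachable.

B, C, D, E, F, G, I, J, K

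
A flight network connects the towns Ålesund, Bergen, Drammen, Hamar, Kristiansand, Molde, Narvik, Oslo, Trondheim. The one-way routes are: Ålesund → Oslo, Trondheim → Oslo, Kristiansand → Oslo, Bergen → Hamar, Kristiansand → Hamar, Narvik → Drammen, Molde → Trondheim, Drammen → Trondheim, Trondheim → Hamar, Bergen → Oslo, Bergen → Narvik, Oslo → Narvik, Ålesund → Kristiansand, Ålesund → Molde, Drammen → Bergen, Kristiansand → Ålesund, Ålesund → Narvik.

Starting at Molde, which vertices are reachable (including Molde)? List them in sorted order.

Bergen, Drammen, Hamar, Molde, Narvik, Oslo, Trondheim

Start at Molde.
Its neighbours: Trondheim.
Then their neighbours: Hamar, Oslo.
Then next layer: Narvik.
Then next layer: Drammen.
Then next layer: Bergen.
Nothing further is reachable.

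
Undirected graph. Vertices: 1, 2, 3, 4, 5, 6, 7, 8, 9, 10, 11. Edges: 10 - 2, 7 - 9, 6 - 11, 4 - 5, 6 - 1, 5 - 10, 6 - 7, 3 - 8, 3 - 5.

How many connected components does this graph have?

From 1: component {1, 6, 7, 9, 11}.
From 2: component {2, 3, 4, 5, 8, 10}.
That's 2 components.

2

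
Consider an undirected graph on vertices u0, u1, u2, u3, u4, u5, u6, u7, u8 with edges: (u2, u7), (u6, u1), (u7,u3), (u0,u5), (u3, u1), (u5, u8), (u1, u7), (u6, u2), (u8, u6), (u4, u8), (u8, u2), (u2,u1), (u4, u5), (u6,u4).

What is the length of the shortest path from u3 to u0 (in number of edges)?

5

Distance 0: u3.
Distance 1: u1, u7.
Distance 2: u2, u6.
Distance 3: u4, u8.
Distance 4: u5.
Distance 5: u0 — contains u0.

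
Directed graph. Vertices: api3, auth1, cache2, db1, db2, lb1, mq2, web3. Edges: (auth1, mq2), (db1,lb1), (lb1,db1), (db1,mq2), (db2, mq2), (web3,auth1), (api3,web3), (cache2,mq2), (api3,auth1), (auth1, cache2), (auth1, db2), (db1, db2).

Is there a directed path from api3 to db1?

Explore from api3.
Distance 1: reach auth1, web3.
Distance 2: reach cache2, db2, mq2.
The search from api3 is exhausted; no directed path reaches db1.

No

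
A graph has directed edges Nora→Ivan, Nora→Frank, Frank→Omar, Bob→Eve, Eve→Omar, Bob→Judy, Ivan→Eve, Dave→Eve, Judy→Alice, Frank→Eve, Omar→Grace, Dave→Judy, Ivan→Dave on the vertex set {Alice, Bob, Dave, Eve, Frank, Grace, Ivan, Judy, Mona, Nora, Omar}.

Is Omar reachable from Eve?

Explore from Eve.
Distance 1: reach Omar.
Found Omar.

Yes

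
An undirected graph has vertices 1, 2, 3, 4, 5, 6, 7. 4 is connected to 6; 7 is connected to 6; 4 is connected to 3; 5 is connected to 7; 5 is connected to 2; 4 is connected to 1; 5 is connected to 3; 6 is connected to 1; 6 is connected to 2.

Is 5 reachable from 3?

Yes

Explore from 3.
Distance 1: reach 4, 5.
Found 5.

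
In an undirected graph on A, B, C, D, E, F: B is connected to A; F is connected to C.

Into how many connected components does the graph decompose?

From A: component {A, B}.
From C: component {C, F}.
From D: component {D}.
From E: component {E}.
That's 4 components.

4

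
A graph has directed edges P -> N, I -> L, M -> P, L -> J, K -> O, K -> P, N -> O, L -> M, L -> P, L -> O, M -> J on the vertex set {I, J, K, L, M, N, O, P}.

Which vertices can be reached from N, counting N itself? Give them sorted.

N, O

Start at N.
Its neighbours: O.
Nothing further is reachable.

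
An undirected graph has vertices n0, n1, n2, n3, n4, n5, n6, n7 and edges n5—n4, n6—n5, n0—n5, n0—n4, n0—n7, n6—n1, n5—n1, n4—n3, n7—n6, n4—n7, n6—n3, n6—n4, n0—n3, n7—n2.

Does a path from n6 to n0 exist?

Yes

Explore from n6.
Distance 1: reach n1, n3, n4, n5, n7.
Distance 2: reach n0, n2.
Found n0.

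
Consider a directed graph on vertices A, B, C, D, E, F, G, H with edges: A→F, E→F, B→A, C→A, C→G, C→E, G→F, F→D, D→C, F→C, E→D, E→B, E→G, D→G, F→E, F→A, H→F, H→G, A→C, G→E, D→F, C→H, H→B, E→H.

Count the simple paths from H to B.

14

H→B
H→F→A→C→E→B
H→F→A→C→G→E→B
H→F→C→E→B
H→F→C→G→E→B
H→F→D→C→E→B
H→F→D→C→G→E→B
H→F→D→G→E→B
H→F→E→B
H→G→E→B
H→G→F→A→C→E→B
H→G→F→C→E→B
H→G→F→D→C→E→B
H→G→F→E→B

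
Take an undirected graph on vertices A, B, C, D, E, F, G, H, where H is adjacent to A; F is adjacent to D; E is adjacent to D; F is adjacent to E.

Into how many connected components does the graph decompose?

From A: component {A, H}.
From B: component {B}.
From C: component {C}.
From D: component {D, E, F}.
From G: component {G}.
That's 5 components.

5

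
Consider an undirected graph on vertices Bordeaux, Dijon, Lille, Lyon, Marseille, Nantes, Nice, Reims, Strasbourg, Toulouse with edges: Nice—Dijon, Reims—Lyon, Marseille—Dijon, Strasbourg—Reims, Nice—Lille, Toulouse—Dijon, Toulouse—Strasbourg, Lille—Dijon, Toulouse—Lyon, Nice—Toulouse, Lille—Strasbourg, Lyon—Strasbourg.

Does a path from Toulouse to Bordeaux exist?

No

Explore from Toulouse.
Distance 1: reach Dijon, Lyon, Nice, Strasbourg.
Distance 2: reach Lille, Marseille, Reims.
The search is exhausted without reaching Bordeaux; it lies in a different component.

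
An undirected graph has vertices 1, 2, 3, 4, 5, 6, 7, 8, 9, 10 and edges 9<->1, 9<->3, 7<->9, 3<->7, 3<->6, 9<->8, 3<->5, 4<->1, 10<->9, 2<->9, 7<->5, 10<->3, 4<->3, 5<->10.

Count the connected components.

From 1: component {1, 2, 3, 4, 5, 6, 7, 8, 9, 10}.
That's 1 component.

1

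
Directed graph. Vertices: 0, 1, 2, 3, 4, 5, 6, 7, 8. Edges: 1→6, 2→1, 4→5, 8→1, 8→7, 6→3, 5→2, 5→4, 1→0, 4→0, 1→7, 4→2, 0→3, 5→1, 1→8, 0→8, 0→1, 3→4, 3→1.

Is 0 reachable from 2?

Explore from 2.
Distance 1: reach 1.
Distance 2: reach 0, 6, 7, 8.
Found 0.

Yes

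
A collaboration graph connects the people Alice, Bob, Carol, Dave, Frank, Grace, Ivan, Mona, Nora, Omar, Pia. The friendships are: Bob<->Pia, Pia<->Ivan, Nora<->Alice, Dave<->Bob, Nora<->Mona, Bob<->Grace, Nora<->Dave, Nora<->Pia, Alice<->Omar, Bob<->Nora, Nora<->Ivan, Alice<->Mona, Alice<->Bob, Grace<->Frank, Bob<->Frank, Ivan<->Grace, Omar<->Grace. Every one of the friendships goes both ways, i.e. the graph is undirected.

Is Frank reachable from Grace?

Yes

Explore from Grace.
Distance 1: reach Bob, Frank, Ivan, Omar.
Found Frank.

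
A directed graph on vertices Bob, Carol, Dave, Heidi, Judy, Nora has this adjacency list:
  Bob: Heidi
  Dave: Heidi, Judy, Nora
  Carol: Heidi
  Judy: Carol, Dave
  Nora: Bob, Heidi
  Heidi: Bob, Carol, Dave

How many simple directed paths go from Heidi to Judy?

Heidi→Dave→Judy

1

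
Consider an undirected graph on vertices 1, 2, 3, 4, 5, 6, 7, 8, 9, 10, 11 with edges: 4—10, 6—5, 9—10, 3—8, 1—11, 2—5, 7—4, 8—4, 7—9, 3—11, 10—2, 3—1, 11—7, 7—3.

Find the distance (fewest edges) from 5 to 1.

6

Distance 0: 5.
Distance 1: 2, 6.
Distance 2: 10.
Distance 3: 4, 9.
Distance 4: 7, 8.
Distance 5: 3, 11.
Distance 6: 1 — contains 1.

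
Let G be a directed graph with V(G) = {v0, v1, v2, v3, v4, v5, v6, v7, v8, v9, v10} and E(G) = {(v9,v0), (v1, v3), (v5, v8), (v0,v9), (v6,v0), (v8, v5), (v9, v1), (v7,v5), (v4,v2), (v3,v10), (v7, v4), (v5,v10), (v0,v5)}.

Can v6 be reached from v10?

No

v10 has no outgoing edges, so nothing is reachable from it.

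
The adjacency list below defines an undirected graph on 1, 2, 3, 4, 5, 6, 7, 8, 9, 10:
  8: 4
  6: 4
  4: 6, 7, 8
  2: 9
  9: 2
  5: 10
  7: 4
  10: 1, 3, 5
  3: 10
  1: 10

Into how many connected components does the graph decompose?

3

From 1: component {1, 3, 5, 10}.
From 2: component {2, 9}.
From 4: component {4, 6, 7, 8}.
That's 3 components.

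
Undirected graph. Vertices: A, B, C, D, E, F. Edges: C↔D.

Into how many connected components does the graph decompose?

From A: component {A}.
From B: component {B}.
From C: component {C, D}.
From E: component {E}.
From F: component {F}.
That's 5 components.

5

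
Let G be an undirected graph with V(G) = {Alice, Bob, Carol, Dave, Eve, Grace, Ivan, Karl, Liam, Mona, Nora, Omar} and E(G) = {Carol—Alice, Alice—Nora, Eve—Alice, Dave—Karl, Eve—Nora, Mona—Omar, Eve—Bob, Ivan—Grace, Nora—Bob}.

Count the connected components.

5

From Alice: component {Alice, Bob, Carol, Eve, Nora}.
From Dave: component {Dave, Karl}.
From Grace: component {Grace, Ivan}.
From Liam: component {Liam}.
From Mona: component {Mona, Omar}.
That's 5 components.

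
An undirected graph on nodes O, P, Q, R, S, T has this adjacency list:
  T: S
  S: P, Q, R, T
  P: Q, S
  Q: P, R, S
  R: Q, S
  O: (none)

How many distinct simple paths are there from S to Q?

S–P–Q
S–Q
S–R–Q

3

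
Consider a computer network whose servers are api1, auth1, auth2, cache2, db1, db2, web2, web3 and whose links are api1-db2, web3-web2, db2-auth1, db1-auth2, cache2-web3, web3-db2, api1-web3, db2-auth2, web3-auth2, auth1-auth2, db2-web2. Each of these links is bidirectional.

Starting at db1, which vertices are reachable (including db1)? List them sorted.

Start at db1.
Its neighbours: auth2.
Then their neighbours: auth1, db2, web3.
Then next layer: api1, cache2, web2.
Every vertex is now reached.

api1, auth1, auth2, cache2, db1, db2, web2, web3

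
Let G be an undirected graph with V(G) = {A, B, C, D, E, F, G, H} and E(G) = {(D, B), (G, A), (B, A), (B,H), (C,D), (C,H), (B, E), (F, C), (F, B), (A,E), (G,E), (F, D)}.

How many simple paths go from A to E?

3

A–B–E
A–E
A–G–E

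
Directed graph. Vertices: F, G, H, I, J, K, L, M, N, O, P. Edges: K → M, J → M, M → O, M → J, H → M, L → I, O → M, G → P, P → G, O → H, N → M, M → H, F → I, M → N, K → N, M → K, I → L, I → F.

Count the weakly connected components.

From F: component {F, I, L}.
From G: component {G, P}.
From H: component {H, J, K, M, N, O}.
That's 3 components.

3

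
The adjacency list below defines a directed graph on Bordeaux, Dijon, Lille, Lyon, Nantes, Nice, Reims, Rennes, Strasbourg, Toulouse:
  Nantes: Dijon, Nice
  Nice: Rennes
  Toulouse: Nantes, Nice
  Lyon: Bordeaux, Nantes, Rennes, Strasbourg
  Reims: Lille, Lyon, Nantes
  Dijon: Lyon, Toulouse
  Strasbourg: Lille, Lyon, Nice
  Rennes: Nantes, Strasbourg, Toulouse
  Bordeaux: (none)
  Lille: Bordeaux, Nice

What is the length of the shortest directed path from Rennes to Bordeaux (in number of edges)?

Distance 0: Rennes.
Distance 1: Nantes, Strasbourg, Toulouse.
Distance 2: Dijon, Lille, Lyon, Nice.
Distance 3: Bordeaux — contains Bordeaux.

3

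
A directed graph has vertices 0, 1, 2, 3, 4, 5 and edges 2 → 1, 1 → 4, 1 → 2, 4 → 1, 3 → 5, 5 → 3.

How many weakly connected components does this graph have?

3

From 0: component {0}.
From 1: component {1, 2, 4}.
From 3: component {3, 5}.
That's 3 components.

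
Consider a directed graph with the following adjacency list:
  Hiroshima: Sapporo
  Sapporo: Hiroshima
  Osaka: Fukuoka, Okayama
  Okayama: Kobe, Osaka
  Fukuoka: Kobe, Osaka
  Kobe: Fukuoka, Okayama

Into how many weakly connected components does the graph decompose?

2

From Fukuoka: component {Fukuoka, Kobe, Okayama, Osaka}.
From Hiroshima: component {Hiroshima, Sapporo}.
That's 2 components.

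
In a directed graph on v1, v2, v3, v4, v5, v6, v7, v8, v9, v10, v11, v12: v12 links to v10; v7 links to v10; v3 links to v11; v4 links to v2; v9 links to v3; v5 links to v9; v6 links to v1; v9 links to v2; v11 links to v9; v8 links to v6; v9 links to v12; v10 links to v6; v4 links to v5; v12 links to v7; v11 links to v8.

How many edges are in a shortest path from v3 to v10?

Distance 0: v3.
Distance 1: v11.
Distance 2: v8, v9.
Distance 3: v2, v6, v12.
Distance 4: v1, v7, v10 — contains v10.

4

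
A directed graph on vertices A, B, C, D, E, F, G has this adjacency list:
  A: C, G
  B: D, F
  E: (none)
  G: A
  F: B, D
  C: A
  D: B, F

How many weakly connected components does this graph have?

3

From A: component {A, C, G}.
From B: component {B, D, F}.
From E: component {E}.
That's 3 components.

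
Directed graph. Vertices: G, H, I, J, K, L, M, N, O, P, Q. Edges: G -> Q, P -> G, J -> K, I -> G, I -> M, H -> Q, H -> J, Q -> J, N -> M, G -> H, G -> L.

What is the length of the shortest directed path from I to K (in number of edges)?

4

Distance 0: I.
Distance 1: G, M.
Distance 2: H, L, Q.
Distance 3: J.
Distance 4: K — contains K.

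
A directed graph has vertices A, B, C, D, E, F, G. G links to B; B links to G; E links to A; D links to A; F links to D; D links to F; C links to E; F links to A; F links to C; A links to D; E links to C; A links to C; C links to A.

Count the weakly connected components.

From A: component {A, C, D, E, F}.
From B: component {B, G}.
That's 2 components.

2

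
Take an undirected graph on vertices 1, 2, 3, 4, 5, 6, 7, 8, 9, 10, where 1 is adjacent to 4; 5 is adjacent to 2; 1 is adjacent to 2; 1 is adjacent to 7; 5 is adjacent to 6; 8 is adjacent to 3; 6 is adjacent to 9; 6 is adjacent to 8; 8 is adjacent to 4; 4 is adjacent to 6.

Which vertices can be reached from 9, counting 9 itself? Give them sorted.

1, 2, 3, 4, 5, 6, 7, 8, 9

Start at 9.
Its neighbours: 6.
Then their neighbours: 4, 5, 8.
Then next layer: 1, 2, 3.
Then next layer: 7.
Nothing further is reachable.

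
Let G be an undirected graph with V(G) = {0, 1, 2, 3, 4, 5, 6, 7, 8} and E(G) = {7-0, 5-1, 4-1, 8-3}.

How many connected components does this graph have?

From 0: component {0, 7}.
From 1: component {1, 4, 5}.
From 2: component {2}.
From 3: component {3, 8}.
From 6: component {6}.
That's 5 components.

5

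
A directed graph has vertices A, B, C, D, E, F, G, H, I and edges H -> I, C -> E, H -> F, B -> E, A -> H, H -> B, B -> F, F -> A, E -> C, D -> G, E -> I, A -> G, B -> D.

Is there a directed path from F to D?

Yes

Explore from F.
Distance 1: reach A.
Distance 2: reach G, H.
Distance 3: reach B, I.
Distance 4: reach D, E.
Found D.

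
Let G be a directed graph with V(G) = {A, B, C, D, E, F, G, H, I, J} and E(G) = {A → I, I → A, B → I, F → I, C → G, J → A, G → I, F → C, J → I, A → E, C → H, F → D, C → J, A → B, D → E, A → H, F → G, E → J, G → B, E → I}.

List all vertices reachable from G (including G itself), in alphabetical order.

A, B, E, G, H, I, J

Start at G.
Its neighbours: B, I.
Then their neighbours: A.
Then next layer: E, H.
Then next layer: J.
Nothing further is reachable.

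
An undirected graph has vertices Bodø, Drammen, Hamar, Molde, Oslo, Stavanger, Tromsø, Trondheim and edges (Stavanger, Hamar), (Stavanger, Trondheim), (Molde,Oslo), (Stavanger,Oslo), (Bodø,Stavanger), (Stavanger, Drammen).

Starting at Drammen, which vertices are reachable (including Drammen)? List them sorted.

Bodø, Drammen, Hamar, Molde, Oslo, Stavanger, Trondheim

Start at Drammen.
Its neighbours: Stavanger.
Then their neighbours: Bodø, Hamar, Oslo, Trondheim.
Then next layer: Molde.
Nothing further is reachable.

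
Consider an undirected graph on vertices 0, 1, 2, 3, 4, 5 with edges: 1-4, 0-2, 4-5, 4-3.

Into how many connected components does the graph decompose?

From 0: component {0, 2}.
From 1: component {1, 3, 4, 5}.
That's 2 components.

2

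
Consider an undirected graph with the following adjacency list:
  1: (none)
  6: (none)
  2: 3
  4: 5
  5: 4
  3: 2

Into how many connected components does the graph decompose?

From 1: component {1}.
From 2: component {2, 3}.
From 4: component {4, 5}.
From 6: component {6}.
That's 4 components.

4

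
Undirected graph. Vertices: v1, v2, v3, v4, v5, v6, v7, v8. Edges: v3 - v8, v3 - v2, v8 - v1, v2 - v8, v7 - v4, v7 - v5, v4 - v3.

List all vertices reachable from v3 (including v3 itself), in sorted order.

Start at v3.
Its neighbours: v2, v4, v8.
Then their neighbours: v1, v7.
Then next layer: v5.
Nothing further is reachable.

v1, v2, v3, v4, v5, v7, v8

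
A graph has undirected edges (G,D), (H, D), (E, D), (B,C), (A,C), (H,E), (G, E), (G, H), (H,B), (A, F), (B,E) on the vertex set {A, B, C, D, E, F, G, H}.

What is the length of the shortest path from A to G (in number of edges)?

Distance 0: A.
Distance 1: C, F.
Distance 2: B.
Distance 3: E, H.
Distance 4: D, G — contains G.

4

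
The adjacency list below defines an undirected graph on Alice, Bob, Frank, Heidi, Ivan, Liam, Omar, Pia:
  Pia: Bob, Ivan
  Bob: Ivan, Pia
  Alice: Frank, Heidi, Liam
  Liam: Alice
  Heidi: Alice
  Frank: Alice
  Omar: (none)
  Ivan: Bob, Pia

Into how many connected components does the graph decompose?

From Alice: component {Alice, Frank, Heidi, Liam}.
From Bob: component {Bob, Ivan, Pia}.
From Omar: component {Omar}.
That's 3 components.

3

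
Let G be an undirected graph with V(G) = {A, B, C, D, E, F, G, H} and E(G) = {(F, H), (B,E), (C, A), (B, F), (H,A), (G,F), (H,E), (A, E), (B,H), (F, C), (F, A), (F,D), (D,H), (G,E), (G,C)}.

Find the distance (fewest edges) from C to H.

2

Distance 0: C.
Distance 1: A, F, G.
Distance 2: B, D, E, H — contains H.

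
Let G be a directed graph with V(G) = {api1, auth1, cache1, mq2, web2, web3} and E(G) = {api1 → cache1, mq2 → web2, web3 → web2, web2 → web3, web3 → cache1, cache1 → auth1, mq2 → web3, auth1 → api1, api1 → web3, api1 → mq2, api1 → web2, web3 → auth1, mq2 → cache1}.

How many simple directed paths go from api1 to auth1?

api1→cache1→auth1
api1→mq2→cache1→auth1
api1→mq2→web2→web3→auth1
api1→mq2→web2→web3→cache1→auth1
api1→mq2→web3→auth1
api1→mq2→web3→cache1→auth1
api1→web2→web3→auth1
api1→web2→web3→cache1→auth1
api1→web3→auth1
api1→web3→cache1→auth1

10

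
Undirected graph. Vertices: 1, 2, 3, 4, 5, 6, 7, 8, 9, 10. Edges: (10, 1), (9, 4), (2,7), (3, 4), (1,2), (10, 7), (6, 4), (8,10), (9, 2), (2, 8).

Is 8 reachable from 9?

Yes

Explore from 9.
Distance 1: reach 2, 4.
Distance 2: reach 1, 3, 6, 7, 8.
Found 8.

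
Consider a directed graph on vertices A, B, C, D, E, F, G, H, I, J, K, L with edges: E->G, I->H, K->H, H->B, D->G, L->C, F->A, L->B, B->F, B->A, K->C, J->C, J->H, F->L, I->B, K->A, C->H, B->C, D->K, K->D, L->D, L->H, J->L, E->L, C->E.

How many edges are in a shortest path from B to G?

Distance 0: B.
Distance 1: A, C, F.
Distance 2: E, H, L.
Distance 3: D, G — contains G.

3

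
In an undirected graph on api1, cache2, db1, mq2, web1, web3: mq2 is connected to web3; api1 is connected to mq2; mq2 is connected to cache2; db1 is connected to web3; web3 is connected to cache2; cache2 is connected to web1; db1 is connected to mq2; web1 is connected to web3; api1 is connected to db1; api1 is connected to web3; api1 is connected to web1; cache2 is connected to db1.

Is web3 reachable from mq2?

Explore from mq2.
Distance 1: reach api1, cache2, db1, web3.
Found web3.

Yes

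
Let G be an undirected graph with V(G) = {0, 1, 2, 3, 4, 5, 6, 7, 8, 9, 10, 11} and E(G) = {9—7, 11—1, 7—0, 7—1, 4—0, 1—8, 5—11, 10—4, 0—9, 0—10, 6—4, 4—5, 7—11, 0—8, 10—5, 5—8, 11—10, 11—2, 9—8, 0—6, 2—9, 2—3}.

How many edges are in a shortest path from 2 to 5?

Distance 0: 2.
Distance 1: 3, 9, 11.
Distance 2: 0, 1, 5, 7, 8, 10 — contains 5.

2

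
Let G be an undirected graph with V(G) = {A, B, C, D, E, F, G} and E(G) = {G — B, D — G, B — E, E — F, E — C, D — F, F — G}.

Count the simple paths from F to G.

3

F–D–G
F–E–B–G
F–G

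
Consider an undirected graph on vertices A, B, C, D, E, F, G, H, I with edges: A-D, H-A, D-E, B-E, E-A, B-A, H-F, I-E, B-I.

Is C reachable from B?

No

Explore from B.
Distance 1: reach A, E, I.
Distance 2: reach D, H.
Distance 3: reach F.
The search is exhausted without reaching C; it lies in a different component.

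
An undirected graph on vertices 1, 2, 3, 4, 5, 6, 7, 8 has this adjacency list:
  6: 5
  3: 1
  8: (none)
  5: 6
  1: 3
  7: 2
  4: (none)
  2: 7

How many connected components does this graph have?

5

From 1: component {1, 3}.
From 2: component {2, 7}.
From 4: component {4}.
From 5: component {5, 6}.
From 8: component {8}.
That's 5 components.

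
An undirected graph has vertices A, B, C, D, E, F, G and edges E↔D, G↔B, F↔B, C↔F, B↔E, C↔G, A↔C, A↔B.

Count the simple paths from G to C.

3

G–B–A–C
G–B–F–C
G–C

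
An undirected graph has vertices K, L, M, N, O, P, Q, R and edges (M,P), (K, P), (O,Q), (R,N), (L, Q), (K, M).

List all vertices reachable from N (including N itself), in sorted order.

N, R

Start at N.
Its neighbours: R.
Nothing further is reachable.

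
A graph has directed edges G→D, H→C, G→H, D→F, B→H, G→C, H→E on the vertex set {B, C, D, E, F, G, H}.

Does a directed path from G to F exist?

Yes

Explore from G.
Distance 1: reach C, D, H.
Distance 2: reach E, F.
Found F.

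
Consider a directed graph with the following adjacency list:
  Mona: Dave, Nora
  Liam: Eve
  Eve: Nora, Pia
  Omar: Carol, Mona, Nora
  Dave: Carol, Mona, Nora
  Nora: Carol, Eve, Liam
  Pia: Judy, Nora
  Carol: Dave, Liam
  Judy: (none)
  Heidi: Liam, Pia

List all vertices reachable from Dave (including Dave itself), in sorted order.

Carol, Dave, Eve, Judy, Liam, Mona, Nora, Pia

Start at Dave.
Its neighbours: Carol, Mona, Nora.
Then their neighbours: Eve, Liam.
Then next layer: Pia.
Then next layer: Judy.
Nothing further is reachable.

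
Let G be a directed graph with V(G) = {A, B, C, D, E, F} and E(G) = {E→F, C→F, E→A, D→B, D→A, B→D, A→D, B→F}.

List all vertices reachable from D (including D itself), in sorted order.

A, B, D, F

Start at D.
Its neighbours: A, B.
Then their neighbours: F.
Nothing further is reachable.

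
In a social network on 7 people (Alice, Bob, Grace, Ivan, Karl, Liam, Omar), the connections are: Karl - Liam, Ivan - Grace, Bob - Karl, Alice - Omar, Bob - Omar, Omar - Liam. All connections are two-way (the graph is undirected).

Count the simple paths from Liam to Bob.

2

Liam–Karl–Bob
Liam–Omar–Bob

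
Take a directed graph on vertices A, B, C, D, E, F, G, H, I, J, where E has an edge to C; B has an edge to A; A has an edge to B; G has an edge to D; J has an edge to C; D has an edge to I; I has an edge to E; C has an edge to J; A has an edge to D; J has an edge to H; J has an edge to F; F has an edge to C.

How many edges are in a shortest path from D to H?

5

Distance 0: D.
Distance 1: I.
Distance 2: E.
Distance 3: C.
Distance 4: J.
Distance 5: F, H — contains H.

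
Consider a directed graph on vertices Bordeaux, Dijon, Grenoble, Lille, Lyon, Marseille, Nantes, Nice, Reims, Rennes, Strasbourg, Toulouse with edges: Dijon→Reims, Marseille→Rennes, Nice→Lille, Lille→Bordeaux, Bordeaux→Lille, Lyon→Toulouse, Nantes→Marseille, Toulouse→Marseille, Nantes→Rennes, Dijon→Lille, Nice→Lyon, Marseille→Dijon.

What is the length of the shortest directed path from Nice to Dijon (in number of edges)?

4

Distance 0: Nice.
Distance 1: Lille, Lyon.
Distance 2: Bordeaux, Toulouse.
Distance 3: Marseille.
Distance 4: Dijon, Rennes — contains Dijon.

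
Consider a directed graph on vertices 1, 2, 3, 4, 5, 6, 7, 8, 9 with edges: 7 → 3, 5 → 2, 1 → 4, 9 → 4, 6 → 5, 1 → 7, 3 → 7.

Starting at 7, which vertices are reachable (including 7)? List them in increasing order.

3, 7

Start at 7.
Its neighbours: 3.
Nothing further is reachable.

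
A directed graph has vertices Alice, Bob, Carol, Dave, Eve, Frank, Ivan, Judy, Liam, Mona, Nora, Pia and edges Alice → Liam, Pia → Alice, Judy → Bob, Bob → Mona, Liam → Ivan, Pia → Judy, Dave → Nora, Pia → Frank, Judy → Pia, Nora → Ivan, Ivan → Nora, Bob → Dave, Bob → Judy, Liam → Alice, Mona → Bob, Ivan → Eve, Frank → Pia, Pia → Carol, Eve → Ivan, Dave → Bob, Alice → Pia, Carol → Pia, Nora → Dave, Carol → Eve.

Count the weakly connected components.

From Alice: component {Alice, Bob, Carol, Dave, Eve, Frank, Ivan, Judy, Liam, Mona, Nora, Pia}.
That's 1 component.

1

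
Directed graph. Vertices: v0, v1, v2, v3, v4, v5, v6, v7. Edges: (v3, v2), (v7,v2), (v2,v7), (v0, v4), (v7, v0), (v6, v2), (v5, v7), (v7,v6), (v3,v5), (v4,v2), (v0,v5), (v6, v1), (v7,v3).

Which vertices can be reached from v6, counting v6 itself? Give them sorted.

Start at v6.
Its neighbours: v1, v2.
Then their neighbours: v7.
Then next layer: v0, v3.
Then next layer: v4, v5.
Every vertex is now reached.

v0, v1, v2, v3, v4, v5, v6, v7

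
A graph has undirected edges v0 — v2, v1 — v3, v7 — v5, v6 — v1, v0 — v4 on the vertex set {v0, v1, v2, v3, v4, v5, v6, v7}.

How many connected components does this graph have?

3

From v0: component {v0, v2, v4}.
From v1: component {v1, v3, v6}.
From v5: component {v5, v7}.
That's 3 components.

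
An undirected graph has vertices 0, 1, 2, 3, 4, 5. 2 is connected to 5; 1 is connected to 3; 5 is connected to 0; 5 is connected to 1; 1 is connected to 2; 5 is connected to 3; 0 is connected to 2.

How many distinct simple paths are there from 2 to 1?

2–0–5–1
2–0–5–3–1
2–1
2–5–1
2–5–3–1

5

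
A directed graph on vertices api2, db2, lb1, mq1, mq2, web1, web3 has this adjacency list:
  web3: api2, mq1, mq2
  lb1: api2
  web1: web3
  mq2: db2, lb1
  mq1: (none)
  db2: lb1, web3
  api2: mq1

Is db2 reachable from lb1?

Explore from lb1.
Distance 1: reach api2.
Distance 2: reach mq1.
The search from lb1 is exhausted; no directed path reaches db2.

No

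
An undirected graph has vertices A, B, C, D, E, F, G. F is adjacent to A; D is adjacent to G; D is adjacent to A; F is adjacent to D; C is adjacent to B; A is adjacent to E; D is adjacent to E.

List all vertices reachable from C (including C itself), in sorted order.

Start at C.
Its neighbours: B.
Nothing further is reachable.

B, C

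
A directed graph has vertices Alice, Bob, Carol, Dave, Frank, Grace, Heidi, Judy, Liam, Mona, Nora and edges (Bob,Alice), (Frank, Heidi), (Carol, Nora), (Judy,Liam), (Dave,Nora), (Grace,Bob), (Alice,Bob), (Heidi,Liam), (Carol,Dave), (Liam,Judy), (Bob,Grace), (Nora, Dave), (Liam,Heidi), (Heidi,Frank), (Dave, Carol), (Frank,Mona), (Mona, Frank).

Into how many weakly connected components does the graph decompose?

From Alice: component {Alice, Bob, Grace}.
From Carol: component {Carol, Dave, Nora}.
From Frank: component {Frank, Heidi, Judy, Liam, Mona}.
That's 3 components.

3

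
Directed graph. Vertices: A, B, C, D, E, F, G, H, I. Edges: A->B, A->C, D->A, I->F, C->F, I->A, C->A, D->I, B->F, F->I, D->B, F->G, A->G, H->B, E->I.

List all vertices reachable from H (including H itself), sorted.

Start at H.
Its neighbours: B.
Then their neighbours: F.
Then next layer: G, I.
Then next layer: A.
Then next layer: C.
Nothing further is reachable.

A, B, C, F, G, H, I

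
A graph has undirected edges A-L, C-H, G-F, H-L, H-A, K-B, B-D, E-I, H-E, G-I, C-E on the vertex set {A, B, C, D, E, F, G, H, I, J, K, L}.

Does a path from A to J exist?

No

Explore from A.
Distance 1: reach H, L.
Distance 2: reach C, E.
Distance 3: reach I.
Distance 4: reach G.
Distance 5: reach F.
The search is exhausted without reaching J; it lies in a different component.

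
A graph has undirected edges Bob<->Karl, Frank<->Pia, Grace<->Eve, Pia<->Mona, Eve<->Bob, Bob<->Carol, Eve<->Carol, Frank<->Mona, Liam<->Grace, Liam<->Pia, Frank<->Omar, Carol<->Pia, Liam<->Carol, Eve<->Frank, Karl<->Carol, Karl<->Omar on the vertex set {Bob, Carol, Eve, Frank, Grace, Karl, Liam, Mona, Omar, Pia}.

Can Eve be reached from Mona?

Explore from Mona.
Distance 1: reach Frank, Pia.
Distance 2: reach Carol, Eve, Liam, Omar.
Found Eve.

Yes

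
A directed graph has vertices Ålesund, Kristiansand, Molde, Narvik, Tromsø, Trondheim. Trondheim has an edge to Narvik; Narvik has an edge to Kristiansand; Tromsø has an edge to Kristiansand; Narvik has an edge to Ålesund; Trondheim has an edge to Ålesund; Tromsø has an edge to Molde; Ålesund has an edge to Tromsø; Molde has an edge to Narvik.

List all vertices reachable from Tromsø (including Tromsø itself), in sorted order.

Ålesund, Kristiansand, Molde, Narvik, Tromsø

Start at Tromsø.
Its neighbours: Kristiansand, Molde.
Then their neighbours: Narvik.
Then next layer: Ålesund.
Nothing further is reachable.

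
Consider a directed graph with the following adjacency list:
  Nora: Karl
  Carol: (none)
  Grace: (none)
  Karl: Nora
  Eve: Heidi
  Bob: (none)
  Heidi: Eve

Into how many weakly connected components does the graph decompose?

From Bob: component {Bob}.
From Carol: component {Carol}.
From Eve: component {Eve, Heidi}.
From Grace: component {Grace}.
From Karl: component {Karl, Nora}.
That's 5 components.

5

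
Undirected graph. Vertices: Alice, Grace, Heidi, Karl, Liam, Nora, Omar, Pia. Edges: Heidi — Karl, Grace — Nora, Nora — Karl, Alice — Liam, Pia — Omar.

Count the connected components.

3

From Alice: component {Alice, Liam}.
From Grace: component {Grace, Heidi, Karl, Nora}.
From Omar: component {Omar, Pia}.
That's 3 components.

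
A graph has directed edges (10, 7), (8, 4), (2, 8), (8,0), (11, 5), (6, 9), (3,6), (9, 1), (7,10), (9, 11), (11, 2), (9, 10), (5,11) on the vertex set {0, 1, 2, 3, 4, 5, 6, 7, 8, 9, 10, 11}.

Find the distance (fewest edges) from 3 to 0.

6

Distance 0: 3.
Distance 1: 6.
Distance 2: 9.
Distance 3: 1, 10, 11.
Distance 4: 2, 5, 7.
Distance 5: 8.
Distance 6: 0, 4 — contains 0.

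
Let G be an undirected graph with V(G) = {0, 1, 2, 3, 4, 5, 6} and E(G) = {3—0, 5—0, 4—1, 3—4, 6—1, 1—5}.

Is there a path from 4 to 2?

Explore from 4.
Distance 1: reach 1, 3.
Distance 2: reach 0, 5, 6.
The search is exhausted without reaching 2; it lies in a different component.

No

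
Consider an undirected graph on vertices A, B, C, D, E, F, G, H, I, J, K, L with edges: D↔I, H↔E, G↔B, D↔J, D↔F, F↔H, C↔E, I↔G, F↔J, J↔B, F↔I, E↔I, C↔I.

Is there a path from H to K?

No

Explore from H.
Distance 1: reach E, F.
Distance 2: reach C, D, I, J.
Distance 3: reach B, G.
The search is exhausted without reaching K; it lies in a different component.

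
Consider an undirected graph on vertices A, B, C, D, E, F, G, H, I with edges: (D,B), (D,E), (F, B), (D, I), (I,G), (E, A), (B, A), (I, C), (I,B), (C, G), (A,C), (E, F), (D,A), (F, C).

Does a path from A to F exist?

Yes

Explore from A.
Distance 1: reach B, C, D, E.
Distance 2: reach F, G, I.
Found F.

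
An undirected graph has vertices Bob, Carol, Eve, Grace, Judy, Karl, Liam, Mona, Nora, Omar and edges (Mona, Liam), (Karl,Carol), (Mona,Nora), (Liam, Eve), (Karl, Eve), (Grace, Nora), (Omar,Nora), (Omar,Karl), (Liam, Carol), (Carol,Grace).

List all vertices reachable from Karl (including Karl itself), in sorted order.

Carol, Eve, Grace, Karl, Liam, Mona, Nora, Omar

Start at Karl.
Its neighbours: Carol, Eve, Omar.
Then their neighbours: Grace, Liam, Nora.
Then next layer: Mona.
Nothing further is reachable.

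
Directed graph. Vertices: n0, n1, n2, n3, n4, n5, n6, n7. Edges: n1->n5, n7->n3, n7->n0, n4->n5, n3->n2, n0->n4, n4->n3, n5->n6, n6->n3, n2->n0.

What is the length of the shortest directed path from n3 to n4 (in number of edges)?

Distance 0: n3.
Distance 1: n2.
Distance 2: n0.
Distance 3: n4 — contains n4.

3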